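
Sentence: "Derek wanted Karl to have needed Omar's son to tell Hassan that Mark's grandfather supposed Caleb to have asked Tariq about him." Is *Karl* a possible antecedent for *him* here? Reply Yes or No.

Yes

*him* is a pronoun; Principle B requires it to be free in its binding domain — the clause headed by 'asked'.
— Karl: subject of the clause headed by 'needed'; c-commands the pronoun but lies outside its binding domain — allowed.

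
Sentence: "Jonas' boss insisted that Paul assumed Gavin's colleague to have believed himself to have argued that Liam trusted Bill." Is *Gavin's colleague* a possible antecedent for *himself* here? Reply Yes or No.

*himself* is a reflexive; Principle A requires it to be bound within its binding domain — the clause headed by 'believed'.
— Gavin's colleague: subject of the clause headed by 'believed'; c-commands the reflexive within its binding domain — allowed (Principle A).

Yes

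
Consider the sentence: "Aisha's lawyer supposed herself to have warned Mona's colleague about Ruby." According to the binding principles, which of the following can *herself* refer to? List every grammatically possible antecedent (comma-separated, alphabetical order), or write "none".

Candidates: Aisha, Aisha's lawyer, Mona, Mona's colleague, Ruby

Aisha's lawyer

*herself* is a reflexive; Principle A requires it to be bound within its binding domain — the matrix clause.
— Aisha: possessor inside the subject DP of the matrix clause; does not c-command the reflexive — cannot bind it (Principle A).
— Aisha's lawyer: subject of the matrix clause; c-commands the reflexive within its binding domain — allowed (Principle A).
— Mona: possessor inside the object DP of the clause headed by 'warned'; does not c-command the reflexive — cannot bind it (Principle A).
— Mona's colleague: object of the clause headed by 'warned'; does not c-command the reflexive — cannot bind it (Principle A).
— Ruby: second object of the clause headed by 'warned'; does not c-command the reflexive — cannot bind it (Principle A).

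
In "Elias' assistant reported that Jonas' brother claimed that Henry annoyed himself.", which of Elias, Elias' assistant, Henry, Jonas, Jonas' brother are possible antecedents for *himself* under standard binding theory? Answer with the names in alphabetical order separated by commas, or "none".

Henry

*himself* is a reflexive; Principle A requires it to be bound within its binding domain — the clause headed by 'annoyed'.
— Elias: possessor inside the subject DP of the matrix clause; does not c-command the reflexive — cannot bind it (Principle A).
— Elias' assistant: subject of the matrix clause; c-commands the reflexive but lies outside its binding domain — cannot bind it (Principle A).
— Henry: subject of the clause headed by 'annoyed'; c-commands the reflexive within its binding domain — allowed (Principle A).
— Jonas: possessor inside the subject DP of the clause headed by 'claimed'; does not c-command the reflexive — cannot bind it (Principle A).
— Jonas' brother: subject of the clause headed by 'claimed'; c-commands the reflexive but lies outside its binding domain — cannot bind it (Principle A).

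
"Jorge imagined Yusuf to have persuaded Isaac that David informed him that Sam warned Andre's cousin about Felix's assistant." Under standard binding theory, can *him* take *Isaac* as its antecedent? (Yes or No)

*him* is a pronoun; Principle B requires it to be free in its binding domain — the clause headed by 'informed'.
— Isaac: object of the clause headed by 'persuaded'; c-commands the pronoun but lies outside its binding domain — allowed.

Yes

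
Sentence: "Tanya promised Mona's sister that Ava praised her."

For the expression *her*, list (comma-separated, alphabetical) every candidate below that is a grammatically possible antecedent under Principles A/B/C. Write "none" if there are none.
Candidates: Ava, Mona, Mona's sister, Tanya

Mona, Mona's sister, Tanya

*her* is a pronoun; Principle B requires it to be free in its binding domain — the clause headed by 'praised'.
— Ava: subject of the clause headed by 'praised'; c-commands the pronoun within its binding domain — blocked (Principle B).
— Mona: possessor inside the object DP of the matrix clause; does not c-command the pronoun — Principle B does not apply; allowed.
— Mona's sister: object of the matrix clause; c-commands the pronoun but lies outside its binding domain — allowed.
— Tanya: subject of the matrix clause; c-commands the pronoun but lies outside its binding domain — allowed.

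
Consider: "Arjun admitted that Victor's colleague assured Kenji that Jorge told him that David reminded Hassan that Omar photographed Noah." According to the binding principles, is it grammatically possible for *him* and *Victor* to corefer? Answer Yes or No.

Yes

*him* is a pronoun; Principle B requires it to be free in its binding domain — the clause headed by 'told'.
— Victor: possessor inside the subject DP of the clause headed by 'assured'; does not c-command the pronoun — Principle B does not apply; allowed.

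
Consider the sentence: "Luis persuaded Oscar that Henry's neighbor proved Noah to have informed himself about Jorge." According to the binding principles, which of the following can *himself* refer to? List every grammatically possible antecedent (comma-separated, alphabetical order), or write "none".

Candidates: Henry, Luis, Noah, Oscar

Noah

*himself* is a reflexive; Principle A requires it to be bound within its binding domain — the clause headed by 'informed'.
— Henry: possessor inside the subject DP of the clause headed by 'proved'; does not c-command the reflexive — cannot bind it (Principle A).
— Luis: subject of the matrix clause; c-commands the reflexive but lies outside its binding domain — cannot bind it (Principle A).
— Noah: subject of the clause headed by 'informed'; c-commands the reflexive within its binding domain — allowed (Principle A).
— Oscar: object of the matrix clause; c-commands the reflexive but lies outside its binding domain — cannot bind it (Principle A).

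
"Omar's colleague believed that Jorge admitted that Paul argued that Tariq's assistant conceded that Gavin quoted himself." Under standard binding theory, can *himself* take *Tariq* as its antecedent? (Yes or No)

*himself* is a reflexive; Principle A requires it to be bound within its binding domain — the clause headed by 'quoted'.
— Tariq: possessor inside the subject DP of the clause headed by 'conceded'; does not c-command the reflexive — cannot bind it (Principle A).

No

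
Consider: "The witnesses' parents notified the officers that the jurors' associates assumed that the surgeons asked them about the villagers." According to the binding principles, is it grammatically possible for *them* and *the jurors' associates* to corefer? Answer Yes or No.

*them* is a pronoun; Principle B requires it to be free in its binding domain — the clause headed by 'asked'.
— the jurors' associates: subject of the clause headed by 'assumed'; c-commands the pronoun but lies outside its binding domain — allowed.

Yes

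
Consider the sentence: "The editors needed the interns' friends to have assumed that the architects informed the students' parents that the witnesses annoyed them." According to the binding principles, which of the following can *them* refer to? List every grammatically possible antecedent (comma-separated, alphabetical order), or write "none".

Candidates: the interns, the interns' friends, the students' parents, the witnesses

the interns, the interns' friends, the students' parents

*them* is a pronoun; Principle B requires it to be free in its binding domain — the clause headed by 'annoyed'.
— the interns: possessor inside the subject DP of the clause headed by 'assumed'; does not c-command the pronoun — Principle B does not apply; allowed.
— the interns' friends: subject of the clause headed by 'assumed'; c-commands the pronoun but lies outside its binding domain — allowed.
— the students' parents: object of the clause headed by 'informed'; c-commands the pronoun but lies outside its binding domain — allowed.
— the witnesses: subject of the clause headed by 'annoyed'; c-commands the pronoun within its binding domain — blocked (Principle B).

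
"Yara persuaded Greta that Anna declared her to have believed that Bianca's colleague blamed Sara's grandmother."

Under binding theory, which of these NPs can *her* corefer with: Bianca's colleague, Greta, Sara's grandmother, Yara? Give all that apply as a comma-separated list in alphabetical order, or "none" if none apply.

*her* is a pronoun; Principle B requires it to be free in its binding domain — the clause headed by 'declared'.
— Bianca's colleague: subject of the clause headed by 'blamed'; is c-commanded by the pronoun; coreference would bind this R-expression — blocked (Principle C).
— Greta: object of the matrix clause; c-commands the pronoun but lies outside its binding domain — allowed.
— Sara's grandmother: object of the clause headed by 'blamed'; is c-commanded by the pronoun; coreference would bind this R-expression — blocked (Principle C).
— Yara: subject of the matrix clause; c-commands the pronoun but lies outside its binding domain — allowed.

Greta, Yara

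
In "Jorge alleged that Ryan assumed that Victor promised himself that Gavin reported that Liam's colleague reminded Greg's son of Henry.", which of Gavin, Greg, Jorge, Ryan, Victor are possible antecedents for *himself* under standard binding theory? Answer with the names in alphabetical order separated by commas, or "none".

*himself* is a reflexive; Principle A requires it to be bound within its binding domain — the clause headed by 'promised'.
— Gavin: subject of the clause headed by 'reported'; does not c-command the reflexive — cannot bind it (Principle A).
— Greg: possessor inside the object DP of the clause headed by 'reminded'; does not c-command the reflexive — cannot bind it (Principle A).
— Jorge: subject of the matrix clause; c-commands the reflexive but lies outside its binding domain — cannot bind it (Principle A).
— Ryan: subject of the clause headed by 'assumed'; c-commands the reflexive but lies outside its binding domain — cannot bind it (Principle A).
— Victor: subject of the clause headed by 'promised'; c-commands the reflexive within its binding domain — allowed (Principle A).

Victor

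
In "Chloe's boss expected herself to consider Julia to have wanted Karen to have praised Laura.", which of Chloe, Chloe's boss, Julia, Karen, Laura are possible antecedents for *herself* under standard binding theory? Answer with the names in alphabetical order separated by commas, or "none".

*herself* is a reflexive; Principle A requires it to be bound within its binding domain — the matrix clause.
— Chloe: possessor inside the subject DP of the matrix clause; does not c-command the reflexive — cannot bind it (Principle A).
— Chloe's boss: subject of the matrix clause; c-commands the reflexive within its binding domain — allowed (Principle A).
— Julia: subject of the clause headed by 'wanted'; does not c-command the reflexive — cannot bind it (Principle A).
— Karen: subject of the clause headed by 'praised'; does not c-command the reflexive — cannot bind it (Principle A).
— Laura: object of the clause headed by 'praised'; does not c-command the reflexive — cannot bind it (Principle A).

Chloe's boss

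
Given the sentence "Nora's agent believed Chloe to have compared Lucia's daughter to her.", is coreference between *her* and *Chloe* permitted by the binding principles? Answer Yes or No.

*her* is a pronoun; Principle B requires it to be free in its binding domain — the clause headed by 'compared'.
— Chloe: subject of the clause headed by 'compared'; c-commands the pronoun within its binding domain — blocked (Principle B).

No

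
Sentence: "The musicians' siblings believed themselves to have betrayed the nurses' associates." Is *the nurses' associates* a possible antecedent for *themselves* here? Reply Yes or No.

No

*themselves* is a reflexive; Principle A requires it to be bound within its binding domain — the matrix clause.
— the nurses' associates: object of the clause headed by 'betrayed'; does not c-command the reflexive — cannot bind it (Principle A).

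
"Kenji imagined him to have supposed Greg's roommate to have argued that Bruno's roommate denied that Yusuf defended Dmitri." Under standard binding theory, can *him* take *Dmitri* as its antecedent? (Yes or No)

No

*him* is a pronoun; Principle B requires it to be free in its binding domain — the matrix clause.
— Dmitri: object of the clause headed by 'defended'; is c-commanded by the pronoun; coreference would bind this R-expression — blocked (Principle C).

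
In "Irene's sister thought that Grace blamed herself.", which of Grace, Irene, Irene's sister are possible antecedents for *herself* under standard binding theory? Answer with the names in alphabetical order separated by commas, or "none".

*herself* is a reflexive; Principle A requires it to be bound within its binding domain — the clause headed by 'blamed'.
— Grace: subject of the clause headed by 'blamed'; c-commands the reflexive within its binding domain — allowed (Principle A).
— Irene: possessor inside the subject DP of the matrix clause; does not c-command the reflexive — cannot bind it (Principle A).
— Irene's sister: subject of the matrix clause; c-commands the reflexive but lies outside its binding domain — cannot bind it (Principle A).

Grace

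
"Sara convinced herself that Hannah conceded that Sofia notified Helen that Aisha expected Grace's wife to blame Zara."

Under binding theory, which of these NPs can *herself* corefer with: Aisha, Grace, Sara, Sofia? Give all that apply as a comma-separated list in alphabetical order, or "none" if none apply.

Sara

*herself* is a reflexive; Principle A requires it to be bound within its binding domain — the matrix clause.
— Aisha: subject of the clause headed by 'expected'; does not c-command the reflexive — cannot bind it (Principle A).
— Grace: possessor inside the subject DP of the clause headed by 'blame'; does not c-command the reflexive — cannot bind it (Principle A).
— Sara: subject of the matrix clause; c-commands the reflexive within its binding domain — allowed (Principle A).
— Sofia: subject of the clause headed by 'notified'; does not c-command the reflexive — cannot bind it (Principle A).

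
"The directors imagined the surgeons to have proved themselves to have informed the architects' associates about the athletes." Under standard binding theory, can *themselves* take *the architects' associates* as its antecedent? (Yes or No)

No

*themselves* is a reflexive; Principle A requires it to be bound within its binding domain — the clause headed by 'proved'.
— the architects' associates: object of the clause headed by 'informed'; does not c-command the reflexive — cannot bind it (Principle A).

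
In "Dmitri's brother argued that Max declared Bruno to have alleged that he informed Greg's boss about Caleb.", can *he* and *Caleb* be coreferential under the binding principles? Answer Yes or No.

No

*Caleb* is an R-expression; Principle C requires it to be free (not bound by any c-commanding expression).
— he: subject of the clause headed by 'informed'; the pronoun c-commands the R-expression — coreference blocked (Principle C).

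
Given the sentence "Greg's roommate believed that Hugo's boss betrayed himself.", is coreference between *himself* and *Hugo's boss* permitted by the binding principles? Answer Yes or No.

Yes

*himself* is a reflexive; Principle A requires it to be bound within its binding domain — the clause headed by 'betrayed'.
— Hugo's boss: subject of the clause headed by 'betrayed'; c-commands the reflexive within its binding domain — allowed (Principle A).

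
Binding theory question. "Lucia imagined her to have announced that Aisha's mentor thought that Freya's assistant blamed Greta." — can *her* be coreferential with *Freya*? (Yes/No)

No

*her* is a pronoun; Principle B requires it to be free in its binding domain — the matrix clause.
— Freya: possessor inside the subject DP of the clause headed by 'blamed'; is c-commanded by the pronoun; coreference would bind this R-expression — blocked (Principle C).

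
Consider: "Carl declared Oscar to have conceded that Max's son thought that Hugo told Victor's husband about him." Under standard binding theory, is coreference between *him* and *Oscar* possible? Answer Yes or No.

Yes

*Oscar* is an R-expression; Principle C requires it to be free (not bound by any c-commanding expression).
— him: second object of the clause headed by 'told'; the pronoun does not c-command the R-expression — coreference allowed.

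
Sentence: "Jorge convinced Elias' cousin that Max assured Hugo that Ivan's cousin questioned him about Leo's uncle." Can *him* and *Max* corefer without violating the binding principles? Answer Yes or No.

Yes

*Max* is an R-expression; Principle C requires it to be free (not bound by any c-commanding expression).
— him: object of the clause headed by 'questioned'; the pronoun does not c-command the R-expression — coreference allowed.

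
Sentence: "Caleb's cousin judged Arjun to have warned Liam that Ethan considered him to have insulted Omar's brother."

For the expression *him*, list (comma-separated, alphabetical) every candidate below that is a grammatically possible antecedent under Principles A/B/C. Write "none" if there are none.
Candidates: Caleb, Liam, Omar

*him* is a pronoun; Principle B requires it to be free in its binding domain — the clause headed by 'considered'.
— Caleb: possessor inside the subject DP of the matrix clause; does not c-command the pronoun — Principle B does not apply; allowed.
— Liam: object of the clause headed by 'warned'; c-commands the pronoun but lies outside its binding domain — allowed.
— Omar: possessor inside the object DP of the clause headed by 'insulted'; is c-commanded by the pronoun; coreference would bind this R-expression — blocked (Principle C).

Caleb, Liam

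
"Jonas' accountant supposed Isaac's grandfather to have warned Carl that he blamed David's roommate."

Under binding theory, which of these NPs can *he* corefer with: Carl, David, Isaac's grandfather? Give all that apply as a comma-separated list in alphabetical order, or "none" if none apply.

Carl, Isaac's grandfather

*he* is a pronoun; Principle B requires it to be free in its binding domain — the clause headed by 'blamed'.
— Carl: object of the clause headed by 'warned'; c-commands the pronoun but lies outside its binding domain — allowed.
— David: possessor inside the object DP of the clause headed by 'blamed'; is c-commanded by the pronoun; coreference would bind this R-expression — blocked (Principle C).
— Isaac's grandfather: subject of the clause headed by 'warned'; c-commands the pronoun but lies outside its binding domain — allowed.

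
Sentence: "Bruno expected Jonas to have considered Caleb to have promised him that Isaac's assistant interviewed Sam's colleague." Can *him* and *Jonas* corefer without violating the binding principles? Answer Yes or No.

*Jonas* is an R-expression; Principle C requires it to be free (not bound by any c-commanding expression).
— him: object of the clause headed by 'promised'; the pronoun does not c-command the R-expression — coreference allowed.

Yes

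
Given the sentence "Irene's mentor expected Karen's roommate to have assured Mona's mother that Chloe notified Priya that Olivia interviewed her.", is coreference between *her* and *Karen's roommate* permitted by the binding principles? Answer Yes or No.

Yes

*her* is a pronoun; Principle B requires it to be free in its binding domain — the clause headed by 'interviewed'.
— Karen's roommate: subject of the clause headed by 'assured'; c-commands the pronoun but lies outside its binding domain — allowed.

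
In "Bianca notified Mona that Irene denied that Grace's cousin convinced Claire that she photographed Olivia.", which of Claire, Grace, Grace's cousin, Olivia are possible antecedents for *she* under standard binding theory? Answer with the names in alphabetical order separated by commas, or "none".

*she* is a pronoun; Principle B requires it to be free in its binding domain — the clause headed by 'photographed'.
— Claire: object of the clause headed by 'convinced'; c-commands the pronoun but lies outside its binding domain — allowed.
— Grace: possessor inside the subject DP of the clause headed by 'convinced'; does not c-command the pronoun — Principle B does not apply; allowed.
— Grace's cousin: subject of the clause headed by 'convinced'; c-commands the pronoun but lies outside its binding domain — allowed.
— Olivia: object of the clause headed by 'photographed'; is c-commanded by the pronoun; coreference would bind this R-expression — blocked (Principle C).

Claire, Grace, Grace's cousin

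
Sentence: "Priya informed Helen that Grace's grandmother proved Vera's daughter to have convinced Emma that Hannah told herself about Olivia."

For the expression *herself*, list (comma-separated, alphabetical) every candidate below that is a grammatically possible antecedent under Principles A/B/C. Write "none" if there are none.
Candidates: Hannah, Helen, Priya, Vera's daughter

Hannah

*herself* is a reflexive; Principle A requires it to be bound within its binding domain — the clause headed by 'told'.
— Hannah: subject of the clause headed by 'told'; c-commands the reflexive within its binding domain — allowed (Principle A).
— Helen: object of the matrix clause; c-commands the reflexive but lies outside its binding domain — cannot bind it (Principle A).
— Priya: subject of the matrix clause; c-commands the reflexive but lies outside its binding domain — cannot bind it (Principle A).
— Vera's daughter: subject of the clause headed by 'convinced'; c-commands the reflexive but lies outside its binding domain — cannot bind it (Principle A).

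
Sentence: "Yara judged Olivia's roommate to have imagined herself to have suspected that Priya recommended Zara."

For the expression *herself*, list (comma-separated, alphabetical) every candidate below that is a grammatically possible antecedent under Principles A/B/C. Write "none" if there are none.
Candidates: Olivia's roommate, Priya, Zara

*herself* is a reflexive; Principle A requires it to be bound within its binding domain — the clause headed by 'imagined'.
— Olivia's roommate: subject of the clause headed by 'imagined'; c-commands the reflexive within its binding domain — allowed (Principle A).
— Priya: subject of the clause headed by 'recommended'; does not c-command the reflexive — cannot bind it (Principle A).
— Zara: object of the clause headed by 'recommended'; does not c-command the reflexive — cannot bind it (Principle A).

Olivia's roommate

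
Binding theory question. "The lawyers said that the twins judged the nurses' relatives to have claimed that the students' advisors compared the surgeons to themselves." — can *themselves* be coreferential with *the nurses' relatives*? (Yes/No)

No

*themselves* is a reflexive; Principle A requires it to be bound within its binding domain — the clause headed by 'compared'.
— the nurses' relatives: subject of the clause headed by 'claimed'; c-commands the reflexive but lies outside its binding domain — cannot bind it (Principle A).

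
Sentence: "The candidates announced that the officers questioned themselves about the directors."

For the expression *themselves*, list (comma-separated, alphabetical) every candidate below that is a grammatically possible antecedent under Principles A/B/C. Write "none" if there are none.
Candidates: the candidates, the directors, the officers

*themselves* is a reflexive; Principle A requires it to be bound within its binding domain — the clause headed by 'questioned'.
— the candidates: subject of the matrix clause; c-commands the reflexive but lies outside its binding domain — cannot bind it (Principle A).
— the directors: second object of the clause headed by 'questioned'; does not c-command the reflexive — cannot bind it (Principle A).
— the officers: subject of the clause headed by 'questioned'; c-commands the reflexive within its binding domain — allowed (Principle A).

the officers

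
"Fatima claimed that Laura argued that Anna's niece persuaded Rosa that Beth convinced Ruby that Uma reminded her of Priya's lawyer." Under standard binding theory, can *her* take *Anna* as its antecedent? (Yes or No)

Yes

*her* is a pronoun; Principle B requires it to be free in its binding domain — the clause headed by 'reminded'.
— Anna: possessor inside the subject DP of the clause headed by 'persuaded'; does not c-command the pronoun — Principle B does not apply; allowed.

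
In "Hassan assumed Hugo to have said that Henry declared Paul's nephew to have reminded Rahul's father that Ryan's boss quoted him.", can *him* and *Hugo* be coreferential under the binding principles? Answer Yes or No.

*Hugo* is an R-expression; Principle C requires it to be free (not bound by any c-commanding expression).
— him: object of the clause headed by 'quoted'; the pronoun does not c-command the R-expression — coreference allowed.

Yes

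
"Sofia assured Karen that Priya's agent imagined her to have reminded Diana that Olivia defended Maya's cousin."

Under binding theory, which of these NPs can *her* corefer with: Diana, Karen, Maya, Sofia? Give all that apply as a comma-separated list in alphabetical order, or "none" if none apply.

Karen, Sofia

*her* is a pronoun; Principle B requires it to be free in its binding domain — the clause headed by 'imagined'.
— Diana: object of the clause headed by 'reminded'; is c-commanded by the pronoun; coreference would bind this R-expression — blocked (Principle C).
— Karen: object of the matrix clause; c-commands the pronoun but lies outside its binding domain — allowed.
— Maya: possessor inside the object DP of the clause headed by 'defended'; is c-commanded by the pronoun; coreference would bind this R-expression — blocked (Principle C).
— Sofia: subject of the matrix clause; c-commands the pronoun but lies outside its binding domain — allowed.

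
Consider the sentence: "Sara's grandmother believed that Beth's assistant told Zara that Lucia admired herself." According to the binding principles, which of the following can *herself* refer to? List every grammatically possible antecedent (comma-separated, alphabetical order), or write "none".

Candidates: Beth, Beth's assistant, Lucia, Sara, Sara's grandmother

*herself* is a reflexive; Principle A requires it to be bound within its binding domain — the clause headed by 'admired'.
— Beth: possessor inside the subject DP of the clause headed by 'told'; does not c-command the reflexive — cannot bind it (Principle A).
— Beth's assistant: subject of the clause headed by 'told'; c-commands the reflexive but lies outside its binding domain — cannot bind it (Principle A).
— Lucia: subject of the clause headed by 'admired'; c-commands the reflexive within its binding domain — allowed (Principle A).
— Sara: possessor inside the subject DP of the matrix clause; does not c-command the reflexive — cannot bind it (Principle A).
— Sara's grandmother: subject of the matrix clause; c-commands the reflexive but lies outside its binding domain — cannot bind it (Principle A).

Lucia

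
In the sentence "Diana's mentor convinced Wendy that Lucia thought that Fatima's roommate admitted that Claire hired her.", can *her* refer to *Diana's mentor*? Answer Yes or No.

*her* is a pronoun; Principle B requires it to be free in its binding domain — the clause headed by 'hired'.
— Diana's mentor: subject of the matrix clause; c-commands the pronoun but lies outside its binding domain — allowed.

Yes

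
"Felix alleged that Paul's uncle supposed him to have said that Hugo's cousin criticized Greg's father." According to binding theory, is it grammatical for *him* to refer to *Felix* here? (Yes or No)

*Felix* is an R-expression; Principle C requires it to be free (not bound by any c-commanding expression).
— him: subject of the clause headed by 'said'; the pronoun does not c-command the R-expression — coreference allowed.

Yes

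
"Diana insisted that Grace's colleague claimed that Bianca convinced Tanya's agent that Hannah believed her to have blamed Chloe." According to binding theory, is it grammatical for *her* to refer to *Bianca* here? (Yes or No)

Yes

*Bianca* is an R-expression; Principle C requires it to be free (not bound by any c-commanding expression).
— her: subject of the clause headed by 'blamed'; the pronoun does not c-command the R-expression — coreference allowed.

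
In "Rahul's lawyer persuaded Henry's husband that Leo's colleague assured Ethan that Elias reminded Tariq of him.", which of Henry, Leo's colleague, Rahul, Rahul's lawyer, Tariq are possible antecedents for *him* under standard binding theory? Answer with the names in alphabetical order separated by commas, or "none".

*him* is a pronoun; Principle B requires it to be free in its binding domain — the clause headed by 'reminded'.
— Henry: possessor inside the object DP of the matrix clause; does not c-command the pronoun — Principle B does not apply; allowed.
— Leo's colleague: subject of the clause headed by 'assured'; c-commands the pronoun but lies outside its binding domain — allowed.
— Rahul: possessor inside the subject DP of the matrix clause; does not c-command the pronoun — Principle B does not apply; allowed.
— Rahul's lawyer: subject of the matrix clause; c-commands the pronoun but lies outside its binding domain — allowed.
— Tariq: object of the clause headed by 'reminded'; c-commands the pronoun within its binding domain — blocked (Principle B).

Henry, Leo's colleague, Rahul, Rahul's lawyer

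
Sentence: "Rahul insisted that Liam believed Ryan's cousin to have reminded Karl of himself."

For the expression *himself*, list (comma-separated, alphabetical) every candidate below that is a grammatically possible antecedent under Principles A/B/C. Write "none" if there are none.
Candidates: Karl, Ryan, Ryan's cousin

Karl, Ryan's cousin

*himself* is a reflexive; Principle A requires it to be bound within its binding domain — the clause headed by 'reminded'.
— Karl: object of the clause headed by 'reminded'; c-commands the reflexive within its binding domain — allowed (Principle A).
— Ryan: possessor inside the subject DP of the clause headed by 'reminded'; does not c-command the reflexive — cannot bind it (Principle A).
— Ryan's cousin: subject of the clause headed by 'reminded'; c-commands the reflexive within its binding domain — allowed (Principle A).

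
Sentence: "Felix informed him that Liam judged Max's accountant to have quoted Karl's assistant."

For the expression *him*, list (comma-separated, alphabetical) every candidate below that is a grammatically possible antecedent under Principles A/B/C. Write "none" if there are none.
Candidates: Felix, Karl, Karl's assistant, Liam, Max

none

*him* is a pronoun; Principle B requires it to be free in its binding domain — the matrix clause.
— Felix: subject of the matrix clause; c-commands the pronoun within its binding domain — blocked (Principle B).
— Karl: possessor inside the object DP of the clause headed by 'quoted'; is c-commanded by the pronoun; coreference would bind this R-expression — blocked (Principle C).
— Karl's assistant: object of the clause headed by 'quoted'; is c-commanded by the pronoun; coreference would bind this R-expression — blocked (Principle C).
— Liam: subject of the clause headed by 'judged'; is c-commanded by the pronoun; coreference would bind this R-expression — blocked (Principle C).
— Max: possessor inside the subject DP of the clause headed by 'quoted'; is c-commanded by the pronoun; coreference would bind this R-expression — blocked (Principle C).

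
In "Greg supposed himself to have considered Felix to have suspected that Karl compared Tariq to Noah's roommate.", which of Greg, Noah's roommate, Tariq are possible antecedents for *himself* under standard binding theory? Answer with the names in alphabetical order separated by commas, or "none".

*himself* is a reflexive; Principle A requires it to be bound within its binding domain — the matrix clause.
— Greg: subject of the matrix clause; c-commands the reflexive within its binding domain — allowed (Principle A).
— Noah's roommate: second object of the clause headed by 'compared'; does not c-command the reflexive — cannot bind it (Principle A).
— Tariq: object of the clause headed by 'compared'; does not c-command the reflexive — cannot bind it (Principle A).

Greg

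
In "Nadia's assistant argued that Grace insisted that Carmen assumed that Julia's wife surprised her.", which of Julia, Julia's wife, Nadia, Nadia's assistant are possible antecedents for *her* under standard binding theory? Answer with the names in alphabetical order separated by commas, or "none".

Julia, Nadia, Nadia's assistant

*her* is a pronoun; Principle B requires it to be free in its binding domain — the clause headed by 'surprised'.
— Julia: possessor inside the subject DP of the clause headed by 'surprised'; does not c-command the pronoun — Principle B does not apply; allowed.
— Julia's wife: subject of the clause headed by 'surprised'; c-commands the pronoun within its binding domain — blocked (Principle B).
— Nadia: possessor inside the subject DP of the matrix clause; does not c-command the pronoun — Principle B does not apply; allowed.
— Nadia's assistant: subject of the matrix clause; c-commands the pronoun but lies outside its binding domain — allowed.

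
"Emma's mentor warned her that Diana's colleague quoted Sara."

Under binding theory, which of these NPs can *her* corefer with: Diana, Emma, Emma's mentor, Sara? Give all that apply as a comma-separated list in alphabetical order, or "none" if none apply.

Emma

*her* is a pronoun; Principle B requires it to be free in its binding domain — the matrix clause.
— Diana: possessor inside the subject DP of the clause headed by 'quoted'; is c-commanded by the pronoun; coreference would bind this R-expression — blocked (Principle C).
— Emma: possessor inside the subject DP of the matrix clause; does not c-command the pronoun — Principle B does not apply; allowed.
— Emma's mentor: subject of the matrix clause; c-commands the pronoun within its binding domain — blocked (Principle B).
— Sara: object of the clause headed by 'quoted'; is c-commanded by the pronoun; coreference would bind this R-expression — blocked (Principle C).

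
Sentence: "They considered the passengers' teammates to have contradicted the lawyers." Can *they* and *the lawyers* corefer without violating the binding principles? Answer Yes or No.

*the lawyers* is an R-expression; Principle C requires it to be free (not bound by any c-commanding expression).
— they: subject of the matrix clause; the pronoun c-commands the R-expression — coreference blocked (Principle C).

No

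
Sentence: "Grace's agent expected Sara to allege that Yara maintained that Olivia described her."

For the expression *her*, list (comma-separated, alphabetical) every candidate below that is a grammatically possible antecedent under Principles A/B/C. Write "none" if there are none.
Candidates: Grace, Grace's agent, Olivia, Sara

Grace, Grace's agent, Sara

*her* is a pronoun; Principle B requires it to be free in its binding domain — the clause headed by 'described'.
— Grace: possessor inside the subject DP of the matrix clause; does not c-command the pronoun — Principle B does not apply; allowed.
— Grace's agent: subject of the matrix clause; c-commands the pronoun but lies outside its binding domain — allowed.
— Olivia: subject of the clause headed by 'described'; c-commands the pronoun within its binding domain — blocked (Principle B).
— Sara: subject of the clause headed by 'allege'; c-commands the pronoun but lies outside its binding domain — allowed.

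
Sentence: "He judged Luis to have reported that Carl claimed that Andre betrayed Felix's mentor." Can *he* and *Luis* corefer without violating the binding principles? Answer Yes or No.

No

*Luis* is an R-expression; Principle C requires it to be free (not bound by any c-commanding expression).
— he: subject of the matrix clause; the pronoun c-commands the R-expression — coreference blocked (Principle C).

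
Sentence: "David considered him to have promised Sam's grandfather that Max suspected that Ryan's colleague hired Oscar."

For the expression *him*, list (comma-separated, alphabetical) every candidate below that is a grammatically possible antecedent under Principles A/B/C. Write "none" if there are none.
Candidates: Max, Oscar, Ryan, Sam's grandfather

*him* is a pronoun; Principle B requires it to be free in its binding domain — the matrix clause.
— Max: subject of the clause headed by 'suspected'; is c-commanded by the pronoun; coreference would bind this R-expression — blocked (Principle C).
— Oscar: object of the clause headed by 'hired'; is c-commanded by the pronoun; coreference would bind this R-expression — blocked (Principle C).
— Ryan: possessor inside the subject DP of the clause headed by 'hired'; is c-commanded by the pronoun; coreference would bind this R-expression — blocked (Principle C).
— Sam's grandfather: object of the clause headed by 'promised'; is c-commanded by the pronoun; coreference would bind this R-expression — blocked (Principle C).

none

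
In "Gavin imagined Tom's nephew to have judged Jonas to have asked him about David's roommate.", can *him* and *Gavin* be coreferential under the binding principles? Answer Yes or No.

*Gavin* is an R-expression; Principle C requires it to be free (not bound by any c-commanding expression).
— him: object of the clause headed by 'asked'; the pronoun does not c-command the R-expression — coreference allowed.

Yes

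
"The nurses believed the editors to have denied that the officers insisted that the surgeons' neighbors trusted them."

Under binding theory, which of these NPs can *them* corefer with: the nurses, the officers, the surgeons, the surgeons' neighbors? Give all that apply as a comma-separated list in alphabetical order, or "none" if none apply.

the nurses, the officers, the surgeons

*them* is a pronoun; Principle B requires it to be free in its binding domain — the clause headed by 'trusted'.
— the nurses: subject of the matrix clause; c-commands the pronoun but lies outside its binding domain — allowed.
— the officers: subject of the clause headed by 'insisted'; c-commands the pronoun but lies outside its binding domain — allowed.
— the surgeons: possessor inside the subject DP of the clause headed by 'trusted'; does not c-command the pronoun — Principle B does not apply; allowed.
— the surgeons' neighbors: subject of the clause headed by 'trusted'; c-commands the pronoun within its binding domain — blocked (Principle B).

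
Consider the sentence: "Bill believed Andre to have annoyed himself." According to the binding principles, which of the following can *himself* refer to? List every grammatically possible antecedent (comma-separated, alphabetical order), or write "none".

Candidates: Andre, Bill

Andre

*himself* is a reflexive; Principle A requires it to be bound within its binding domain — the clause headed by 'annoyed'.
— Andre: subject of the clause headed by 'annoyed'; c-commands the reflexive within its binding domain — allowed (Principle A).
— Bill: subject of the matrix clause; c-commands the reflexive but lies outside its binding domain — cannot bind it (Principle A).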